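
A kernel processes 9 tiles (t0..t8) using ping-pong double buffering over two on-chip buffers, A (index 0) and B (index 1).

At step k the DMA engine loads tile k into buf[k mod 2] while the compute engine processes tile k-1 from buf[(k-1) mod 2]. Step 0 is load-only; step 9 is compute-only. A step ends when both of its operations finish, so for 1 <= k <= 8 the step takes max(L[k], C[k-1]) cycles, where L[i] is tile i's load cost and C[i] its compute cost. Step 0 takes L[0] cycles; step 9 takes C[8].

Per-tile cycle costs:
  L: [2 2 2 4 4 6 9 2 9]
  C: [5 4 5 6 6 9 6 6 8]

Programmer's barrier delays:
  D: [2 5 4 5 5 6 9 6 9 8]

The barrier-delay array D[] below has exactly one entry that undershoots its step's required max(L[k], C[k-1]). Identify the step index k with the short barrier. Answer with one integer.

hazard at step 4

k=0 barrier L[0]=2→2c, D[0]=2 ok
k=1 barrier max(L[1]=2,C[0]=5)→5c, D[1]=5 ok
k=2 barrier max(L[2]=2,C[1]=4)→4c, D[2]=4 ok
k=3 barrier max(L[3]=4,C[2]=5)→5c, D[3]=5 ok
k=4 barrier max(L[4]=4,C[3]=6)→6c, D[4]=5 SHORT
k=5 barrier max(L[5]=6,C[4]=6)→6c, D[5]=6 ok
k=6 barrier max(L[6]=9,C[5]=9)→9c, D[6]=9 ok
k=7 barrier max(L[7]=2,C[6]=6)→6c, D[7]=6 ok
k=8 barrier max(L[8]=9,C[7]=6)→9c, D[8]=9 ok
k=9 barrier C[8]=8→8c, D[9]=8 ok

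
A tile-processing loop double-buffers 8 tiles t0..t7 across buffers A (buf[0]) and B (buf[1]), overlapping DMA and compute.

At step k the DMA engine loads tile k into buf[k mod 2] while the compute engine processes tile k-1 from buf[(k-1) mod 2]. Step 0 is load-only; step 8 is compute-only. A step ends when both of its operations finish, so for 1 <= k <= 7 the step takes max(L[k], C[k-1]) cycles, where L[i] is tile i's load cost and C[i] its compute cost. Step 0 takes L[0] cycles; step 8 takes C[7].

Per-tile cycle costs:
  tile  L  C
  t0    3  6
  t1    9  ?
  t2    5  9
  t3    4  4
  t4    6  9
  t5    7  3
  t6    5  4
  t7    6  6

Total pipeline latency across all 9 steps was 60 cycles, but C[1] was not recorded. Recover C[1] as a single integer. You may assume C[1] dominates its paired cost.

C[1] = 7

step 0 = dur = L[0]=3 = 3
step 1 = dur = max(L[1]=9, C[0]=6) = 9
step 2 = dur = max(L[2]=5, C[1]=?) = C[1]  (unknown; binding)
step 3 = dur = max(L[3]=4, C[2]=9) = 9
step 4 = dur = max(L[4]=6, C[3]=4) = 6
step 5 = dur = max(L[5]=7, C[4]=9) = 9
step 6 = dur = max(L[6]=5, C[5]=3) = 5
step 7 = dur = max(L[7]=6, C[6]=4) = 6
step 8 = dur = C[7]=6 = 6
sum of known step durations = 53
dur[2] = total - known = 60 - 53 = 7
C[1] is the binding max in step 2, so C[1] = dur[2] = 7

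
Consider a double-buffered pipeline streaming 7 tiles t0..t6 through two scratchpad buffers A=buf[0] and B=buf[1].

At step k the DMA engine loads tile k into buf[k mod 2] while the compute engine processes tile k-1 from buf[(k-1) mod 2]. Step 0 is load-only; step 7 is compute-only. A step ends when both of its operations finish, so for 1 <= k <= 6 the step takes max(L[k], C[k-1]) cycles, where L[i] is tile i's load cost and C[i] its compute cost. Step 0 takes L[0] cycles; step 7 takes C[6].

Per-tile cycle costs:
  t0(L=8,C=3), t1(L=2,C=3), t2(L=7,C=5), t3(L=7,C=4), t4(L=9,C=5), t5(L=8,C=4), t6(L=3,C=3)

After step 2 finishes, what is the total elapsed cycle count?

end_cycle[2] = 18

[0] DMA t0→A (8c) ∥ CU idle ⇒ 8c, clock 8
[1] DMA t1→B (2c) ∥ CU A:t0 (3c) ⇒ 3c, clock 11
[2] DMA t2→A (7c) ∥ CU B:t1 (3c) ⇒ 7c, clock 18
[3] DMA t3→B (7c) ∥ CU A:t2 (5c) ⇒ 7c, clock 25
[4] DMA t4→A (9c) ∥ CU B:t3 (4c) ⇒ 9c, clock 34
[5] DMA t5→B (8c) ∥ CU A:t4 (5c) ⇒ 8c, clock 42
[6] DMA t6→A (3c) ∥ CU B:t5 (4c) ⇒ 4c, clock 46
[7] DMA idle ∥ CU A:t6 (3c) ⇒ 3c, clock 49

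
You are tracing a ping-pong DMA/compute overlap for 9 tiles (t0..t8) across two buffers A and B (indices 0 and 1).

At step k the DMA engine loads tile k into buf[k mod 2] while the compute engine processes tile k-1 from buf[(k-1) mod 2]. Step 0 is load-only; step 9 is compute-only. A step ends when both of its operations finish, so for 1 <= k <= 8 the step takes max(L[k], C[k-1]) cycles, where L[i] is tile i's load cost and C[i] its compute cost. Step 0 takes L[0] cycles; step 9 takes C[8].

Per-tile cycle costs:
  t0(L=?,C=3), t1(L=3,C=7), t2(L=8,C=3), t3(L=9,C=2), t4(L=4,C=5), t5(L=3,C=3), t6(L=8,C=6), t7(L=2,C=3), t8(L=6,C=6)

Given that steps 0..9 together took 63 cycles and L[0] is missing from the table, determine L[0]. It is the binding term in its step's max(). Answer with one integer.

step 0: dur = L[0]=? = L[0]  (unknown; binding)
step 1: dur = max(L[1]=3, C[0]=3) = 3
step 2: dur = max(L[2]=8, C[1]=7) = 8
step 3: dur = max(L[3]=9, C[2]=3) = 9
step 4: dur = max(L[4]=4, C[3]=2) = 4
step 5: dur = max(L[5]=3, C[4]=5) = 5
step 6: dur = max(L[6]=8, C[5]=3) = 8
step 7: dur = max(L[7]=2, C[6]=6) = 6
step 8: dur = max(L[8]=6, C[7]=3) = 6
step 9: dur = C[8]=6 = 6
sum of known step durations = 55
dur[0] = total - known = 63 - 55 = 8
L[0] is the binding max in step 0, so L[0] = dur[0] = 8

L[0] = 8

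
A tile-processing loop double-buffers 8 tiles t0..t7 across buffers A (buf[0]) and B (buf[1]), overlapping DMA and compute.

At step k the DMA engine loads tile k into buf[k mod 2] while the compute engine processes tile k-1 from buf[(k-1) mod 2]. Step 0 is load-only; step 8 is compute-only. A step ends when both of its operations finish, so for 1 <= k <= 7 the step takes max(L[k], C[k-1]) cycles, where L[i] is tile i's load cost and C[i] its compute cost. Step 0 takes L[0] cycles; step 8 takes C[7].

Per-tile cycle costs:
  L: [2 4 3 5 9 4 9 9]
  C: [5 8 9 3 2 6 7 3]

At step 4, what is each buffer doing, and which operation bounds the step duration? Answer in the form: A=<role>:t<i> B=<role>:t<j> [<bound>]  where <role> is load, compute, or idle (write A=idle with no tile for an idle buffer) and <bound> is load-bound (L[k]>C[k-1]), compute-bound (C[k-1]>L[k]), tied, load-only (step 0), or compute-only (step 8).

step 4: A=load:t4 B=compute:t3 [load-bound]

k=0 load=t0/2c comp=- wait=2 total=2
k=1 load=t1/4c comp=t0/5c wait=5 total=7
k=2 load=t2/3c comp=t1/8c wait=8 total=15
k=3 load=t3/5c comp=t2/9c wait=9 total=24
k=4 load=t4/9c comp=t3/3c wait=9 total=33
k=5 load=t5/4c comp=t4/2c wait=4 total=37
k=6 load=t6/9c comp=t5/6c wait=9 total=46
k=7 load=t7/9c comp=t6/7c wait=9 total=55
k=8 load=- comp=t7/3c wait=3 total=58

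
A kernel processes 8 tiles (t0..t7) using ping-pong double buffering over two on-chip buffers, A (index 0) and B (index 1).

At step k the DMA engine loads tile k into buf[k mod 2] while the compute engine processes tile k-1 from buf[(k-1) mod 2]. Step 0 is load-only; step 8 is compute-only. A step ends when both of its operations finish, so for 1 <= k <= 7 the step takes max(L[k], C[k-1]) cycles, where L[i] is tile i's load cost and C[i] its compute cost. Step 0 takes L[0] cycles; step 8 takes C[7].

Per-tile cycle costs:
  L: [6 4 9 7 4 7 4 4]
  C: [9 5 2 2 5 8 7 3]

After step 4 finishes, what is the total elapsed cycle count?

end_cycle[4] = 35

[0] DMA t0→A (6c) ∥ CU idle ⇒ 6c, clock 6
[1] DMA t1→B (4c) ∥ CU A:t0 (9c) ⇒ 9c, clock 15
[2] DMA t2→A (9c) ∥ CU B:t1 (5c) ⇒ 9c, clock 24
[3] DMA t3→B (7c) ∥ CU A:t2 (2c) ⇒ 7c, clock 31
[4] DMA t4→A (4c) ∥ CU B:t3 (2c) ⇒ 4c, clock 35
[5] DMA t5→B (7c) ∥ CU A:t4 (5c) ⇒ 7c, clock 42
[6] DMA t6→A (4c) ∥ CU B:t5 (8c) ⇒ 8c, clock 50
[7] DMA t7→B (4c) ∥ CU A:t6 (7c) ⇒ 7c, clock 57
[8] DMA idle ∥ CU B:t7 (3c) ⇒ 3c, clock 60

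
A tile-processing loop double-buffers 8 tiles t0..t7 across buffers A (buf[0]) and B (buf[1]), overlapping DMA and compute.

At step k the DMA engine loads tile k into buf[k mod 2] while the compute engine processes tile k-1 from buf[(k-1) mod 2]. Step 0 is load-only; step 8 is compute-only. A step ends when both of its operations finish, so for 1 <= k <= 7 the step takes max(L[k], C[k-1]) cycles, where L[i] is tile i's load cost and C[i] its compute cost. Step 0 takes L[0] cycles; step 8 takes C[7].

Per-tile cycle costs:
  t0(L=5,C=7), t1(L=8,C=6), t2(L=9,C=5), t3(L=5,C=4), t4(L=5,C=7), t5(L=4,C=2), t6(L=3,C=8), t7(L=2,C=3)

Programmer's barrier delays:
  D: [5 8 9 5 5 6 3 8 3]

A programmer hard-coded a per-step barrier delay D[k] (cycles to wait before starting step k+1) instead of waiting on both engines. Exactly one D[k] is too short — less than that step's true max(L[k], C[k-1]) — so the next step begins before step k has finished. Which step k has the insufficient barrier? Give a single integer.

hazard at step 5

k=0 barrier L[0]=5→5c, D[0]=5 ok
k=1 barrier max(L[1]=8,C[0]=7)→8c, D[1]=8 ok
k=2 barrier max(L[2]=9,C[1]=6)→9c, D[2]=9 ok
k=3 barrier max(L[3]=5,C[2]=5)→5c, D[3]=5 ok
k=4 barrier max(L[4]=5,C[3]=4)→5c, D[4]=5 ok
k=5 barrier max(L[5]=4,C[4]=7)→7c, D[5]=6 SHORT
k=6 barrier max(L[6]=3,C[5]=2)→3c, D[6]=3 ok
k=7 barrier max(L[7]=2,C[6]=8)→8c, D[7]=8 ok
k=8 barrier C[7]=3→3c, D[8]=3 ok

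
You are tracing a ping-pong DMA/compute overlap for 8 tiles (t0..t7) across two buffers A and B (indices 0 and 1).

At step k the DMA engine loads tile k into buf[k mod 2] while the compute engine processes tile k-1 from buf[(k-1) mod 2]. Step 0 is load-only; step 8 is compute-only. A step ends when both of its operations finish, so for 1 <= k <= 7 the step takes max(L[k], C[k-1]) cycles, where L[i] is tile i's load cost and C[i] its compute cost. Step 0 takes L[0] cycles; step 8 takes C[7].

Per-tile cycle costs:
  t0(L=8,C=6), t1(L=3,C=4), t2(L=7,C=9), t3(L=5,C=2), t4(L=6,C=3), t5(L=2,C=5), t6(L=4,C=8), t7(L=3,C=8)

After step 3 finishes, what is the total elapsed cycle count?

end_cycle[3] = 30

[0] DMA t0→A (8c) ∥ CU idle ⇒ 8c, clock 8
[1] DMA t1→B (3c) ∥ CU A:t0 (6c) ⇒ 6c, clock 14
[2] DMA t2→A (7c) ∥ CU B:t1 (4c) ⇒ 7c, clock 21
[3] DMA t3→B (5c) ∥ CU A:t2 (9c) ⇒ 9c, clock 30
[4] DMA t4→A (6c) ∥ CU B:t3 (2c) ⇒ 6c, clock 36
[5] DMA t5→B (2c) ∥ CU A:t4 (3c) ⇒ 3c, clock 39
[6] DMA t6→A (4c) ∥ CU B:t5 (5c) ⇒ 5c, clock 44
[7] DMA t7→B (3c) ∥ CU A:t6 (8c) ⇒ 8c, clock 52
[8] DMA idle ∥ CU B:t7 (8c) ⇒ 8c, clock 60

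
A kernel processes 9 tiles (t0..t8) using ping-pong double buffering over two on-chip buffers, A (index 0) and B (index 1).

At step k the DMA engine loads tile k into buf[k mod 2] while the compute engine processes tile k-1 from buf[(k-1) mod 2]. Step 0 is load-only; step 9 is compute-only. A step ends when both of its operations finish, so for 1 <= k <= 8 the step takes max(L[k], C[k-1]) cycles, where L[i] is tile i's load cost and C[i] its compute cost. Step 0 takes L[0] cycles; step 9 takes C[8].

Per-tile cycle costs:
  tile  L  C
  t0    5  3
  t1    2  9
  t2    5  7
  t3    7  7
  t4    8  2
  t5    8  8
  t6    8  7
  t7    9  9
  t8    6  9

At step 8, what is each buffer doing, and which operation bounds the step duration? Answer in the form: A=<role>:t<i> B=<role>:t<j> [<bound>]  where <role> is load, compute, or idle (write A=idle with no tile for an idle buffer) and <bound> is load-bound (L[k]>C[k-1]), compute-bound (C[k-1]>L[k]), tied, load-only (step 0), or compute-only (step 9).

step 8: A=load:t8 B=compute:t7 [compute-bound]

  0. 5=5c; end=5; A:t0 B:-
  1. max(2,3)=3c; end=8; A:t0 B:t1
  2. max(5,9)=9c; end=17; A:t2 B:t1
  3. max(7,7)=7c; end=24; A:t2 B:t3
  4. max(8,7)=8c; end=32; A:t4 B:t3
  5. max(8,2)=8c; end=40; A:t4 B:t5
  6. max(8,8)=8c; end=48; A:t6 B:t5
  7. max(9,7)=9c; end=57; A:t6 B:t7
  8. max(6,9)=9c; end=66; A:t8 B:t7
  9. 9=9c; end=75; A:t8 B:t7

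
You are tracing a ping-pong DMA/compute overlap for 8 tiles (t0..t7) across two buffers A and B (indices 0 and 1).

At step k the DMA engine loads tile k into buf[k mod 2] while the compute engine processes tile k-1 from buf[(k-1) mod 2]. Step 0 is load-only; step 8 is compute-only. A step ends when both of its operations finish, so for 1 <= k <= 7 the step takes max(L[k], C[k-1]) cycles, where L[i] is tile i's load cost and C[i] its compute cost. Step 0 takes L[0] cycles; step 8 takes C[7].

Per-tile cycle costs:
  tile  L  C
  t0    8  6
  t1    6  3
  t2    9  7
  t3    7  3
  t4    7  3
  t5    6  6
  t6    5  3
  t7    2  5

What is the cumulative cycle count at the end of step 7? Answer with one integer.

step 0: L[0]=8 → dur=8, Σ=8 | A=load:t0 B=idle [load-only]
step 1: L[1]=6 C[0]=6 → dur=6, Σ=14 | A=compute:t0 B=load:t1 [tied]
step 2: L[2]=9 C[1]=3 → dur=9, Σ=23 | A=load:t2 B=compute:t1 [load-bound]
step 3: L[3]=7 C[2]=7 → dur=7, Σ=30 | A=compute:t2 B=load:t3 [tied]
step 4: L[4]=7 C[3]=3 → dur=7, Σ=37 | A=load:t4 B=compute:t3 [load-bound]
step 5: L[5]=6 C[4]=3 → dur=6, Σ=43 | A=compute:t4 B=load:t5 [load-bound]
step 6: L[6]=5 C[5]=6 → dur=6, Σ=49 | A=load:t6 B=compute:t5 [compute-bound]
step 7: L[7]=2 C[6]=3 → dur=3, Σ=52 | A=compute:t6 B=load:t7 [compute-bound]
step 8: C[7]=5 → dur=5, Σ=57 | A=idle B=compute:t7 [compute-only]

end_cycle[7] = 52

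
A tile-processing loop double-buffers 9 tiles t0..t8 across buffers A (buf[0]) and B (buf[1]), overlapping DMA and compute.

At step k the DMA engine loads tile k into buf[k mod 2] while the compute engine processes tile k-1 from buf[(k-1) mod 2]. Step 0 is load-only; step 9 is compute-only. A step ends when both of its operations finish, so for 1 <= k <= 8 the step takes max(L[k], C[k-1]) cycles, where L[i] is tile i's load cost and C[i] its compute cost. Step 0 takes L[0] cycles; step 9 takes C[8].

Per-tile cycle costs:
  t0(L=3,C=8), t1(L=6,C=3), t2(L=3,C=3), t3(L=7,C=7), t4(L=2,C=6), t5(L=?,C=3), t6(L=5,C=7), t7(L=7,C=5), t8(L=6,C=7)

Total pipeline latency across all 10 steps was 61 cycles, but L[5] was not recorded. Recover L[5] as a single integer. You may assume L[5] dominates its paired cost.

step 0 | dur = L[0]=3 = 3
step 1 | dur = max(L[1]=6, C[0]=8) = 8
step 2 | dur = max(L[2]=3, C[1]=3) = 3
step 3 | dur = max(L[3]=7, C[2]=3) = 7
step 4 | dur = max(L[4]=2, C[3]=7) = 7
step 5 | dur = max(L[5]=?, C[4]=6) = L[5]  (unknown; binding)
step 6 | dur = max(L[6]=5, C[5]=3) = 5
step 7 | dur = max(L[7]=7, C[6]=7) = 7
step 8 | dur = max(L[8]=6, C[7]=5) = 6
step 9 | dur = C[8]=7 = 7
sum of known step durations = 53
dur[5] = total - known = 61 - 53 = 8
L[5] is the binding max in step 5, so L[5] = dur[5] = 8

L[5] = 8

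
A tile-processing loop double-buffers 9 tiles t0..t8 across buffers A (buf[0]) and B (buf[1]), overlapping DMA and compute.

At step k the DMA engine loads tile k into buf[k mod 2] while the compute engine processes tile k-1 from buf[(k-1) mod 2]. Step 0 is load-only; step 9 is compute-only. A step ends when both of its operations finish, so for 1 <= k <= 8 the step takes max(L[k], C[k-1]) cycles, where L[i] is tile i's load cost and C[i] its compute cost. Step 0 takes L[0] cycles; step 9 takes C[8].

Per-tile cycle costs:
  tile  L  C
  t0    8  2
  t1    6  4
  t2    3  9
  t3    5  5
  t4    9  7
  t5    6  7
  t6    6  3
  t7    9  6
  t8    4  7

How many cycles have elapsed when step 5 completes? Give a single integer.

end_cycle[5] = 43

  0. 8=8c; end=8; A:t0 B:-
  1. max(6,2)=6c; end=14; A:t0 B:t1
  2. max(3,4)=4c; end=18; A:t2 B:t1
  3. max(5,9)=9c; end=27; A:t2 B:t3
  4. max(9,5)=9c; end=36; A:t4 B:t3
  5. max(6,7)=7c; end=43; A:t4 B:t5
  6. max(6,7)=7c; end=50; A:t6 B:t5
  7. max(9,3)=9c; end=59; A:t6 B:t7
  8. max(4,6)=6c; end=65; A:t8 B:t7
  9. 7=7c; end=72; A:t8 B:t7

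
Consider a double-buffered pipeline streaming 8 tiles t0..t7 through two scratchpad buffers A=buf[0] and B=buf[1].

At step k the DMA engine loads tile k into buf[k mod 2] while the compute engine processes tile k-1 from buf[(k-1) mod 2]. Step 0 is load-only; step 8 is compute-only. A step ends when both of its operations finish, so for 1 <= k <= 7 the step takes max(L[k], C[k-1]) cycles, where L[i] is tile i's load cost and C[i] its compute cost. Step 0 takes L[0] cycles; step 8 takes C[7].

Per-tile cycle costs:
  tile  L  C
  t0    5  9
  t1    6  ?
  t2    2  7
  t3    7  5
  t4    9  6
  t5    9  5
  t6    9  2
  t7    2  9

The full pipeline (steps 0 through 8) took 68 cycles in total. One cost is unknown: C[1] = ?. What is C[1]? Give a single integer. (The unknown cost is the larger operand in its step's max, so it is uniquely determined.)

C[1] = 9

step 0 | dur = L[0]=5 = 5
step 1 | dur = max(L[1]=6, C[0]=9) = 9
step 2 | dur = max(L[2]=2, C[1]=?) = C[1]  (unknown; binding)
step 3 | dur = max(L[3]=7, C[2]=7) = 7
step 4 | dur = max(L[4]=9, C[3]=5) = 9
step 5 | dur = max(L[5]=9, C[4]=6) = 9
step 6 | dur = max(L[6]=9, C[5]=5) = 9
step 7 | dur = max(L[7]=2, C[6]=2) = 2
step 8 | dur = C[7]=9 = 9
sum of known step durations = 59
dur[2] = total - known = 68 - 59 = 9
C[1] is the binding max in step 2, so C[1] = dur[2] = 9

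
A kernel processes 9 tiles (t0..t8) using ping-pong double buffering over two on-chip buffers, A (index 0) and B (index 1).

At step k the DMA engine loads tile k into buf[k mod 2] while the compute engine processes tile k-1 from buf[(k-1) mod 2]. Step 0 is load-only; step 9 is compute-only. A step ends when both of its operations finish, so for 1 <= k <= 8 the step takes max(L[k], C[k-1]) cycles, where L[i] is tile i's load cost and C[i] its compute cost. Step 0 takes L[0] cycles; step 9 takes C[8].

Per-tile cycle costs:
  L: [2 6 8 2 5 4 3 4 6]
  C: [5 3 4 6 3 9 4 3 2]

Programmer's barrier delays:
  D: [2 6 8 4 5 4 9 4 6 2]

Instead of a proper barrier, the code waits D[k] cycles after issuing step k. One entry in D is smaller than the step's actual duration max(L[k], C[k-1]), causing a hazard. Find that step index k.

k=0 barrier L[0]=2→2c, D[0]=2 ok
k=1 barrier max(L[1]=6,C[0]=5)→6c, D[1]=6 ok
k=2 barrier max(L[2]=8,C[1]=3)→8c, D[2]=8 ok
k=3 barrier max(L[3]=2,C[2]=4)→4c, D[3]=4 ok
k=4 barrier max(L[4]=5,C[3]=6)→6c, D[4]=5 SHORT
k=5 barrier max(L[5]=4,C[4]=3)→4c, D[5]=4 ok
k=6 barrier max(L[6]=3,C[5]=9)→9c, D[6]=9 ok
k=7 barrier max(L[7]=4,C[6]=4)→4c, D[7]=4 ok
k=8 barrier max(L[8]=6,C[7]=3)→6c, D[8]=6 ok
k=9 barrier C[8]=2→2c, D[9]=2 ok

hazard at step 4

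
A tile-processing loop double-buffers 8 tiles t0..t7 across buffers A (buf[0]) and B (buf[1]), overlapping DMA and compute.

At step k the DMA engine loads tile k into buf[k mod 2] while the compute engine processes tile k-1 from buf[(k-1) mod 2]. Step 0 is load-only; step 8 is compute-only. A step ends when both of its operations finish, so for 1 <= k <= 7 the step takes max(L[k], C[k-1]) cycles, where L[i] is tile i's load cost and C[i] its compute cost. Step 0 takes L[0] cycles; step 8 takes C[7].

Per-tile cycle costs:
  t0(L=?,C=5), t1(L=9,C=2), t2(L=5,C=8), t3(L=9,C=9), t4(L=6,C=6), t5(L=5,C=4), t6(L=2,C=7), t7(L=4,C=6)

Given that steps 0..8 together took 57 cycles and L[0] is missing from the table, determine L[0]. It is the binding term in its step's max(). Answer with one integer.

step 0 = dur = L[0]=? = L[0]  (unknown; binding)
step 1 = dur = max(L[1]=9, C[0]=5) = 9
step 2 = dur = max(L[2]=5, C[1]=2) = 5
step 3 = dur = max(L[3]=9, C[2]=8) = 9
step 4 = dur = max(L[4]=6, C[3]=9) = 9
step 5 = dur = max(L[5]=5, C[4]=6) = 6
step 6 = dur = max(L[6]=2, C[5]=4) = 4
step 7 = dur = max(L[7]=4, C[6]=7) = 7
step 8 = dur = C[7]=6 = 6
sum of known step durations = 55
dur[0] = total - known = 57 - 55 = 2
L[0] is the binding max in step 0, so L[0] = dur[0] = 2

L[0] = 2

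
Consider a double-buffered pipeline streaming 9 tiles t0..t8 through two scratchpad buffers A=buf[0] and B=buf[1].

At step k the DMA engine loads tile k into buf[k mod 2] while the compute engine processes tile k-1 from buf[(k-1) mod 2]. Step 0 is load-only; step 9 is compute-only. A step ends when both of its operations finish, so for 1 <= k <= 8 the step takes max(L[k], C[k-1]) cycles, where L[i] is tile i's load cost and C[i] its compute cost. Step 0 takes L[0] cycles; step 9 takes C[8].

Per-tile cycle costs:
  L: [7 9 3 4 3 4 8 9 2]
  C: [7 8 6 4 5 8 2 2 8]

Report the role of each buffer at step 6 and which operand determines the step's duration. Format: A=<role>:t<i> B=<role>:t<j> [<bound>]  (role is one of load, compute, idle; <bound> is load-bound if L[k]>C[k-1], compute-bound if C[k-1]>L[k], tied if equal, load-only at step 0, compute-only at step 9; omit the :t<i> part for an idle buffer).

step 6: A=load:t6 B=compute:t5 [tied]

k=0 load=t0/7c comp=- wait=7 total=7
k=1 load=t1/9c comp=t0/7c wait=9 total=16
k=2 load=t2/3c comp=t1/8c wait=8 total=24
k=3 load=t3/4c comp=t2/6c wait=6 total=30
k=4 load=t4/3c comp=t3/4c wait=4 total=34
k=5 load=t5/4c comp=t4/5c wait=5 total=39
k=6 load=t6/8c comp=t5/8c wait=8 total=47
k=7 load=t7/9c comp=t6/2c wait=9 total=56
k=8 load=t8/2c comp=t7/2c wait=2 total=58
k=9 load=- comp=t8/8c wait=8 total=66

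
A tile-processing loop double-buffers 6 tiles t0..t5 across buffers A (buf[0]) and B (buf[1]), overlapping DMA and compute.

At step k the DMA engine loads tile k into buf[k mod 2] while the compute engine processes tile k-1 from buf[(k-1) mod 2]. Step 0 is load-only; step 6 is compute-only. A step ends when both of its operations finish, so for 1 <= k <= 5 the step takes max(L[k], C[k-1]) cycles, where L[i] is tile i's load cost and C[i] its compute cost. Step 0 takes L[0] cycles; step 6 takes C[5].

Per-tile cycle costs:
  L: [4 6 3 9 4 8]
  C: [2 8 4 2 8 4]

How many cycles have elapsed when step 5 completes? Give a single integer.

k=0 load=t0/4c comp=- wait=4 total=4
k=1 load=t1/6c comp=t0/2c wait=6 total=10
k=2 load=t2/3c comp=t1/8c wait=8 total=18
k=3 load=t3/9c comp=t2/4c wait=9 total=27
k=4 load=t4/4c comp=t3/2c wait=4 total=31
k=5 load=t5/8c comp=t4/8c wait=8 total=39
k=6 load=- comp=t5/4c wait=4 total=43

end_cycle[5] = 39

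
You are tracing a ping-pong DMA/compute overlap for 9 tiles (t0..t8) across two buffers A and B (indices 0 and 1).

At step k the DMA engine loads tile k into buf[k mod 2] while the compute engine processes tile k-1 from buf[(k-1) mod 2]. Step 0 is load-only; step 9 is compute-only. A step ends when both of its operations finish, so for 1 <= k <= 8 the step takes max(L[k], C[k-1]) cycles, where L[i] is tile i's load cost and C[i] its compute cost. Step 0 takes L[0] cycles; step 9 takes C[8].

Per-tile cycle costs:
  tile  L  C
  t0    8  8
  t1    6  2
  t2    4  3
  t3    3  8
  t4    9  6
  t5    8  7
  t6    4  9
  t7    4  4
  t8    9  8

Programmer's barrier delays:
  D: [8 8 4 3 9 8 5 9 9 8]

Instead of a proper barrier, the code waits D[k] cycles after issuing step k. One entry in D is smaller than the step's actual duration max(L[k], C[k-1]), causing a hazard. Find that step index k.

k=0 barrier L[0]=8→8c, D[0]=8 ok
k=1 barrier max(L[1]=6,C[0]=8)→8c, D[1]=8 ok
k=2 barrier max(L[2]=4,C[1]=2)→4c, D[2]=4 ok
k=3 barrier max(L[3]=3,C[2]=3)→3c, D[3]=3 ok
k=4 barrier max(L[4]=9,C[3]=8)→9c, D[4]=9 ok
k=5 barrier max(L[5]=8,C[4]=6)→8c, D[5]=8 ok
k=6 barrier max(L[6]=4,C[5]=7)→7c, D[6]=5 SHORT
k=7 barrier max(L[7]=4,C[6]=9)→9c, D[7]=9 ok
k=8 barrier max(L[8]=9,C[7]=4)→9c, D[8]=9 ok
k=9 barrier C[8]=8→8c, D[9]=8 ok

hazard at step 6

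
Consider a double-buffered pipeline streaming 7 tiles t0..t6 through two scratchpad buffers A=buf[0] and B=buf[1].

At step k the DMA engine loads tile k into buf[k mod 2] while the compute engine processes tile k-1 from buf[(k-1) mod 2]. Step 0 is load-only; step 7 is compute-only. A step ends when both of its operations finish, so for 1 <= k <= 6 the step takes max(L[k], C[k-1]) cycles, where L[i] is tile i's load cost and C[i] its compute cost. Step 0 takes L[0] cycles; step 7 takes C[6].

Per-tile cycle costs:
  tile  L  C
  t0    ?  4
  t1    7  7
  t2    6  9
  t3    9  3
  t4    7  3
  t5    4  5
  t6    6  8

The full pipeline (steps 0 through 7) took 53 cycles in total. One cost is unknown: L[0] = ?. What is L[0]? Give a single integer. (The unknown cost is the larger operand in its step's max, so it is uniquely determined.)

L[0] = 5

step 0 | dur = L[0]=? = L[0]  (unknown; binding)
step 1 | dur = max(L[1]=7, C[0]=4) = 7
step 2 | dur = max(L[2]=6, C[1]=7) = 7
step 3 | dur = max(L[3]=9, C[2]=9) = 9
step 4 | dur = max(L[4]=7, C[3]=3) = 7
step 5 | dur = max(L[5]=4, C[4]=3) = 4
step 6 | dur = max(L[6]=6, C[5]=5) = 6
step 7 | dur = C[6]=8 = 8
sum of known step durations = 48
dur[0] = total - known = 53 - 48 = 5
L[0] is the binding max in step 0, so L[0] = dur[0] = 5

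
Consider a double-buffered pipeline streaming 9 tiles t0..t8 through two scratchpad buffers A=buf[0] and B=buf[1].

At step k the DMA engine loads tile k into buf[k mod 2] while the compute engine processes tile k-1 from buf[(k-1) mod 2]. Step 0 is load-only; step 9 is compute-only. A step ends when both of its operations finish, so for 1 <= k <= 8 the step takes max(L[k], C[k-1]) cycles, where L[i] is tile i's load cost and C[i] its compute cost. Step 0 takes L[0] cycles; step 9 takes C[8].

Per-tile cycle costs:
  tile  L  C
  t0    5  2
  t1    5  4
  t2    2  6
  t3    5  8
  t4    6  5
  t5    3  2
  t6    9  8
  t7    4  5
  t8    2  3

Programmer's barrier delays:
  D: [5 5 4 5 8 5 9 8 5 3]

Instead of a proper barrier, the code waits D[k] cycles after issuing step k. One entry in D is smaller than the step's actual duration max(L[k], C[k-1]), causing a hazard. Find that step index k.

k=0 barrier L[0]=5→5c, D[0]=5 ok
k=1 barrier max(L[1]=5,C[0]=2)→5c, D[1]=5 ok
k=2 barrier max(L[2]=2,C[1]=4)→4c, D[2]=4 ok
k=3 barrier max(L[3]=5,C[2]=6)→6c, D[3]=5 SHORT
k=4 barrier max(L[4]=6,C[3]=8)→8c, D[4]=8 ok
k=5 barrier max(L[5]=3,C[4]=5)→5c, D[5]=5 ok
k=6 barrier max(L[6]=9,C[5]=2)→9c, D[6]=9 ok
k=7 barrier max(L[7]=4,C[6]=8)→8c, D[7]=8 ok
k=8 barrier max(L[8]=2,C[7]=5)→5c, D[8]=5 ok
k=9 barrier C[8]=3→3c, D[9]=3 ok

hazard at step 3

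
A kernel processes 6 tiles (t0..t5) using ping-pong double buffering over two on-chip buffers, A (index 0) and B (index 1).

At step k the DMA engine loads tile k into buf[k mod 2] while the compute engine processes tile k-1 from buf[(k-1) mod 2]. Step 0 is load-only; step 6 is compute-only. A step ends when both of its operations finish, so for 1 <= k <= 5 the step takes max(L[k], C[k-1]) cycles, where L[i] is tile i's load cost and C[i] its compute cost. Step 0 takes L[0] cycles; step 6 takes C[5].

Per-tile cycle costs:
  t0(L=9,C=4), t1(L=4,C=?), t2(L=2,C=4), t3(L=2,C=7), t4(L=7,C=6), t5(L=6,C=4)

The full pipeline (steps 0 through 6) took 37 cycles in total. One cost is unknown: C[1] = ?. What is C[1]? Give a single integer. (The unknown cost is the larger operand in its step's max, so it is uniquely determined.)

step 0 | dur = L[0]=9 = 9
step 1 | dur = max(L[1]=4, C[0]=4) = 4
step 2 | dur = max(L[2]=2, C[1]=?) = C[1]  (unknown; binding)
step 3 | dur = max(L[3]=2, C[2]=4) = 4
step 4 | dur = max(L[4]=7, C[3]=7) = 7
step 5 | dur = max(L[5]=6, C[4]=6) = 6
step 6 | dur = C[5]=4 = 4
sum of known step durations = 34
dur[2] = total - known = 37 - 34 = 3
C[1] is the binding max in step 2, so C[1] = dur[2] = 3

C[1] = 3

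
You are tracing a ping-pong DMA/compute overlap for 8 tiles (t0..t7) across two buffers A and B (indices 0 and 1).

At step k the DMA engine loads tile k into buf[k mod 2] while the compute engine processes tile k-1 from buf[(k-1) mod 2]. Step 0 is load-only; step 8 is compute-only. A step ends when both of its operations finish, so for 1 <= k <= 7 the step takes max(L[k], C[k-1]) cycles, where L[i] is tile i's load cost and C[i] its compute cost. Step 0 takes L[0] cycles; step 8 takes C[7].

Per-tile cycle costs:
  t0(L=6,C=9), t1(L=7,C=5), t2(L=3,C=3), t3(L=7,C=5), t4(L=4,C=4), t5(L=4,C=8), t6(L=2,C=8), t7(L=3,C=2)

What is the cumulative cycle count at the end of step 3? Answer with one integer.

k=0 load=t0/6c comp=- wait=6 total=6
k=1 load=t1/7c comp=t0/9c wait=9 total=15
k=2 load=t2/3c comp=t1/5c wait=5 total=20
k=3 load=t3/7c comp=t2/3c wait=7 total=27
k=4 load=t4/4c comp=t3/5c wait=5 total=32
k=5 load=t5/4c comp=t4/4c wait=4 total=36
k=6 load=t6/2c comp=t5/8c wait=8 total=44
k=7 load=t7/3c comp=t6/8c wait=8 total=52
k=8 load=- comp=t7/2c wait=2 total=54

end_cycle[3] = 27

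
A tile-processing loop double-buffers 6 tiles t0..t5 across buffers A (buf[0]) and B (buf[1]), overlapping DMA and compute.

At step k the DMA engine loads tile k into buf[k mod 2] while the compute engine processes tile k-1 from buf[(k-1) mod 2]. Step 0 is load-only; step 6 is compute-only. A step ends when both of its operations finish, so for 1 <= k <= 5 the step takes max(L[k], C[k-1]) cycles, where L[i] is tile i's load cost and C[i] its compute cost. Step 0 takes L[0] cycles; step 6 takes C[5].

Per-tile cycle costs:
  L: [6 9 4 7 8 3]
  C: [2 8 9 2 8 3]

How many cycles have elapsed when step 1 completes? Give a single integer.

end_cycle[1] = 15

[0] DMA t0→A (6c) ∥ CU idle ⇒ 6c, clock 6
[1] DMA t1→B (9c) ∥ CU A:t0 (2c) ⇒ 9c, clock 15
[2] DMA t2→A (4c) ∥ CU B:t1 (8c) ⇒ 8c, clock 23
[3] DMA t3→B (7c) ∥ CU A:t2 (9c) ⇒ 9c, clock 32
[4] DMA t4→A (8c) ∥ CU B:t3 (2c) ⇒ 8c, clock 40
[5] DMA t5→B (3c) ∥ CU A:t4 (8c) ⇒ 8c, clock 48
[6] DMA idle ∥ CU B:t5 (3c) ⇒ 3c, clock 51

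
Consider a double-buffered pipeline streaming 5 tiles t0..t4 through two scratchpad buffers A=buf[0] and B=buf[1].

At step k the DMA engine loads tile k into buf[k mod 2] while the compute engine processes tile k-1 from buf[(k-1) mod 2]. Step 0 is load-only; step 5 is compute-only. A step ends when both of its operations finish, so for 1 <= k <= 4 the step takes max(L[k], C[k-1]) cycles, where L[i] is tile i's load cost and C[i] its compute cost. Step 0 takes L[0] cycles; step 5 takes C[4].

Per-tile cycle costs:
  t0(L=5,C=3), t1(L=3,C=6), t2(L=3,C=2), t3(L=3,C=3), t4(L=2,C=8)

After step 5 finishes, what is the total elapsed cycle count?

  0. 5=5c; end=5; A:t0 B:-
  1. max(3,3)=3c; end=8; A:t0 B:t1
  2. max(3,6)=6c; end=14; A:t2 B:t1
  3. max(3,2)=3c; end=17; A:t2 B:t3
  4. max(2,3)=3c; end=20; A:t4 B:t3
  5. 8=8c; end=28; A:t4 B:t3

end_cycle[5] = 28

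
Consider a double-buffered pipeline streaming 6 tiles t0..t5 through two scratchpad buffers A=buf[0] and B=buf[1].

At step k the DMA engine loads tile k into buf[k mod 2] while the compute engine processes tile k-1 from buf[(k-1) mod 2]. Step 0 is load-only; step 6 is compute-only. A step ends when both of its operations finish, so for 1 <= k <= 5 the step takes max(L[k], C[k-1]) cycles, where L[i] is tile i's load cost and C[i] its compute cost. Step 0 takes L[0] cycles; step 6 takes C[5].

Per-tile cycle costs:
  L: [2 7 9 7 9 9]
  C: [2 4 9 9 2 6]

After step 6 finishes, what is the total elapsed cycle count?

step 0: L[0]=2 → dur=2, Σ=2 | A=load:t0 B=idle [load-only]
step 1: L[1]=7 C[0]=2 → dur=7, Σ=9 | A=compute:t0 B=load:t1 [load-bound]
step 2: L[2]=9 C[1]=4 → dur=9, Σ=18 | A=load:t2 B=compute:t1 [load-bound]
step 3: L[3]=7 C[2]=9 → dur=9, Σ=27 | A=compute:t2 B=load:t3 [compute-bound]
step 4: L[4]=9 C[3]=9 → dur=9, Σ=36 | A=load:t4 B=compute:t3 [tied]
step 5: L[5]=9 C[4]=2 → dur=9, Σ=45 | A=compute:t4 B=load:t5 [load-bound]
step 6: C[5]=6 → dur=6, Σ=51 | A=idle B=compute:t5 [compute-only]

end_cycle[6] = 51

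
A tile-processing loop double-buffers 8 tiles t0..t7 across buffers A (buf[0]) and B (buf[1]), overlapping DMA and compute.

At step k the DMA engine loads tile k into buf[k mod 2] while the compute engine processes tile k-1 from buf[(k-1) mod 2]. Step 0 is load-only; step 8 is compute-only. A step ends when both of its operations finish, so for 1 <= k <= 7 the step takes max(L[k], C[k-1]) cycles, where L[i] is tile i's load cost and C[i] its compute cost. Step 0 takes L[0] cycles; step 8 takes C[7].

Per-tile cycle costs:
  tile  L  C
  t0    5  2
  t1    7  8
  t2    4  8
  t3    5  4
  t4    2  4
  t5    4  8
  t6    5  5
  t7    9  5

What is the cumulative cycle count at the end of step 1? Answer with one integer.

end_cycle[1] = 12

step 0: L[0]=5 → dur=5, Σ=5 | A=load:t0 B=idle [load-only]
step 1: L[1]=7 C[0]=2 → dur=7, Σ=12 | A=compute:t0 B=load:t1 [load-bound]
step 2: L[2]=4 C[1]=8 → dur=8, Σ=20 | A=load:t2 B=compute:t1 [compute-bound]
step 3: L[3]=5 C[2]=8 → dur=8, Σ=28 | A=compute:t2 B=load:t3 [compute-bound]
step 4: L[4]=2 C[3]=4 → dur=4, Σ=32 | A=load:t4 B=compute:t3 [compute-bound]
step 5: L[5]=4 C[4]=4 → dur=4, Σ=36 | A=compute:t4 B=load:t5 [tied]
step 6: L[6]=5 C[5]=8 → dur=8, Σ=44 | A=load:t6 B=compute:t5 [compute-bound]
step 7: L[7]=9 C[6]=5 → dur=9, Σ=53 | A=compute:t6 B=load:t7 [load-bound]
step 8: C[7]=5 → dur=5, Σ=58 | A=idle B=compute:t7 [compute-only]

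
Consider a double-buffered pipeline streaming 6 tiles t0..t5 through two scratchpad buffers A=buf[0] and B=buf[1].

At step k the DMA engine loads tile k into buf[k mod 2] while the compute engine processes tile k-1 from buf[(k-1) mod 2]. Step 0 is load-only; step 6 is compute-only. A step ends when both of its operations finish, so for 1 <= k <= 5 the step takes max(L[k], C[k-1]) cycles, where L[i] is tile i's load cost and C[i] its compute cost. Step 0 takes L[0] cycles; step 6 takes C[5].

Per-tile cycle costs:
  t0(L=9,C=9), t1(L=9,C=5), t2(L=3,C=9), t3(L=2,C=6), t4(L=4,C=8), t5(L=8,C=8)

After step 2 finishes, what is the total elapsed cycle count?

[0] DMA t0→A (9c) ∥ CU idle ⇒ 9c, clock 9
[1] DMA t1→B (9c) ∥ CU A:t0 (9c) ⇒ 9c, clock 18
[2] DMA t2→A (3c) ∥ CU B:t1 (5c) ⇒ 5c, clock 23
[3] DMA t3→B (2c) ∥ CU A:t2 (9c) ⇒ 9c, clock 32
[4] DMA t4→A (4c) ∥ CU B:t3 (6c) ⇒ 6c, clock 38
[5] DMA t5→B (8c) ∥ CU A:t4 (8c) ⇒ 8c, clock 46
[6] DMA idle ∥ CU B:t5 (8c) ⇒ 8c, clock 54

end_cycle[2] = 23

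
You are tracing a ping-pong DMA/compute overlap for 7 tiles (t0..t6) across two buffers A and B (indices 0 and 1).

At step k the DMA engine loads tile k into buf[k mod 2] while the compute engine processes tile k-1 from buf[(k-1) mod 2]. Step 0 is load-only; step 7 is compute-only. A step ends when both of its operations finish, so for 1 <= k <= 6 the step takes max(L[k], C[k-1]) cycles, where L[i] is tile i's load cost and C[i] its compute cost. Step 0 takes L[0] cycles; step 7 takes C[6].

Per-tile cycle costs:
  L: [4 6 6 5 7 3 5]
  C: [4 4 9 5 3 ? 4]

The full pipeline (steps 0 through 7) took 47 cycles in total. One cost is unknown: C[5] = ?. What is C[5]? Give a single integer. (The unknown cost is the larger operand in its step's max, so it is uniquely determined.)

step 0: dur = L[0]=4 = 4
step 1: dur = max(L[1]=6, C[0]=4) = 6
step 2: dur = max(L[2]=6, C[1]=4) = 6
step 3: dur = max(L[3]=5, C[2]=9) = 9
step 4: dur = max(L[4]=7, C[3]=5) = 7
step 5: dur = max(L[5]=3, C[4]=3) = 3
step 6: dur = max(L[6]=5, C[5]=?) = C[5]  (unknown; binding)
step 7: dur = C[6]=4 = 4
sum of known step durations = 39
dur[6] = total - known = 47 - 39 = 8
C[5] is the binding max in step 6, so C[5] = dur[6] = 8

C[5] = 8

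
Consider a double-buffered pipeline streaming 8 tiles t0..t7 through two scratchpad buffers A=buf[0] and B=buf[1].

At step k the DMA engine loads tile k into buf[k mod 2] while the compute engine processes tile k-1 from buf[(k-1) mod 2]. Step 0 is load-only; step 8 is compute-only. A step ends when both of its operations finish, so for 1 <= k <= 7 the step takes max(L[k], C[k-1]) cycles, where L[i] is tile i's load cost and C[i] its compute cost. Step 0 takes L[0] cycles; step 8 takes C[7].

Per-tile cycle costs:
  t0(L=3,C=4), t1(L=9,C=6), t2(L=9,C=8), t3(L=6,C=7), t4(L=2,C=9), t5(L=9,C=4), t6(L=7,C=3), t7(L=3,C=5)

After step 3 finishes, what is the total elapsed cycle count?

end_cycle[3] = 29

k=0 load=t0/3c comp=- wait=3 total=3
k=1 load=t1/9c comp=t0/4c wait=9 total=12
k=2 load=t2/9c comp=t1/6c wait=9 total=21
k=3 load=t3/6c comp=t2/8c wait=8 total=29
k=4 load=t4/2c comp=t3/7c wait=7 total=36
k=5 load=t5/9c comp=t4/9c wait=9 total=45
k=6 load=t6/7c comp=t5/4c wait=7 total=52
k=7 load=t7/3c comp=t6/3c wait=3 total=55
k=8 load=- comp=t7/5c wait=5 total=60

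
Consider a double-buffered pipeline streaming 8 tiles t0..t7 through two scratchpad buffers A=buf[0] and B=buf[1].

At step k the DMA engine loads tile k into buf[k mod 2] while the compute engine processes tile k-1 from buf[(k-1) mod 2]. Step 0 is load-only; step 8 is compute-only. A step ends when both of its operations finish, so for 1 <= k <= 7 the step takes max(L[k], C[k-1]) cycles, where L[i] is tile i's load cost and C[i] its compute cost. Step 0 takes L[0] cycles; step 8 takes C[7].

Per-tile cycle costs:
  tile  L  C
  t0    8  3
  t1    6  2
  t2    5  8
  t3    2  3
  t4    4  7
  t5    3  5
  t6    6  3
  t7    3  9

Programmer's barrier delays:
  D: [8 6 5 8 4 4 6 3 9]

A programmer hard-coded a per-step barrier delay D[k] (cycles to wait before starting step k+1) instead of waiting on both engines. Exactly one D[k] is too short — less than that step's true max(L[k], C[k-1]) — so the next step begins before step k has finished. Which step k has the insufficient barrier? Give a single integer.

k=0 barrier L[0]=8→8c, D[0]=8 ok
k=1 barrier max(L[1]=6,C[0]=3)→6c, D[1]=6 ok
k=2 barrier max(L[2]=5,C[1]=2)→5c, D[2]=5 ok
k=3 barrier max(L[3]=2,C[2]=8)→8c, D[3]=8 ok
k=4 barrier max(L[4]=4,C[3]=3)→4c, D[4]=4 ok
k=5 barrier max(L[5]=3,C[4]=7)→7c, D[5]=4 SHORT
k=6 barrier max(L[6]=6,C[5]=5)→6c, D[6]=6 ok
k=7 barrier max(L[7]=3,C[6]=3)→3c, D[7]=3 ok
k=8 barrier C[7]=9→9c, D[8]=9 ok

hazard at step 5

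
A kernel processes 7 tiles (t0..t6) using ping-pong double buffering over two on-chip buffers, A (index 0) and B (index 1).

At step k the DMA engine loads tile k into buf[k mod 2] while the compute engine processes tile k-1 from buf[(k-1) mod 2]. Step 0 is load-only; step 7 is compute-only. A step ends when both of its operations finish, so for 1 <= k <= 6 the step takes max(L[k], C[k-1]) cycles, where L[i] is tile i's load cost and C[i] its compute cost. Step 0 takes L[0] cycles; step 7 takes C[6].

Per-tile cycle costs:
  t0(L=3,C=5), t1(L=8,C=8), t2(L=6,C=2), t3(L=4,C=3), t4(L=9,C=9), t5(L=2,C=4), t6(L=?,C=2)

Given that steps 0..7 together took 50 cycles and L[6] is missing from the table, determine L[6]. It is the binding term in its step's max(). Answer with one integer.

L[6] = 7

step 0: dur = L[0]=3 = 3
step 1: dur = max(L[1]=8, C[0]=5) = 8
step 2: dur = max(L[2]=6, C[1]=8) = 8
step 3: dur = max(L[3]=4, C[2]=2) = 4
step 4: dur = max(L[4]=9, C[3]=3) = 9
step 5: dur = max(L[5]=2, C[4]=9) = 9
step 6: dur = max(L[6]=?, C[5]=4) = L[6]  (unknown; binding)
step 7: dur = C[6]=2 = 2
sum of known step durations = 43
dur[6] = total - known = 50 - 43 = 7
L[6] is the binding max in step 6, so L[6] = dur[6] = 7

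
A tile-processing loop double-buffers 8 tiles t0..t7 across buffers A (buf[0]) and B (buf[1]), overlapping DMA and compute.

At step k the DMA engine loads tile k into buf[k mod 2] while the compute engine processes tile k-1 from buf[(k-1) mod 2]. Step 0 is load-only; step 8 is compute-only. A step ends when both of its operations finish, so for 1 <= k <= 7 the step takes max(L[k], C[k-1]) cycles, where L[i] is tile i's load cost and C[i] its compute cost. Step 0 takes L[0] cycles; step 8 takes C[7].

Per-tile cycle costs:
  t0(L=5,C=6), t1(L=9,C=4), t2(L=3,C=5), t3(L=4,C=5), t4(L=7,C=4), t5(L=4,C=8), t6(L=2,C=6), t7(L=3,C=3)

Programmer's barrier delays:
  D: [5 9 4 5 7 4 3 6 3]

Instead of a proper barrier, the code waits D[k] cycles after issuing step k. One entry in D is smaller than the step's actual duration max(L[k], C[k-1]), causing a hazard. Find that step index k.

[0] required=L[0]=5=5 vs D=5 ok
[1] required=max(L[1]=9,C[0]=6)=9 vs D=9 ok
[2] required=max(L[2]=3,C[1]=4)=4 vs D=4 ok
[3] required=max(L[3]=4,C[2]=5)=5 vs D=5 ok
[4] required=max(L[4]=7,C[3]=5)=7 vs D=7 ok
[5] required=max(L[5]=4,C[4]=4)=4 vs D=4 ok
[6] required=max(L[6]=2,C[5]=8)=8 vs D=3 SHORT
[7] required=max(L[7]=3,C[6]=6)=6 vs D=6 ok
[8] required=C[7]=3=3 vs D=3 ok

hazard at step 6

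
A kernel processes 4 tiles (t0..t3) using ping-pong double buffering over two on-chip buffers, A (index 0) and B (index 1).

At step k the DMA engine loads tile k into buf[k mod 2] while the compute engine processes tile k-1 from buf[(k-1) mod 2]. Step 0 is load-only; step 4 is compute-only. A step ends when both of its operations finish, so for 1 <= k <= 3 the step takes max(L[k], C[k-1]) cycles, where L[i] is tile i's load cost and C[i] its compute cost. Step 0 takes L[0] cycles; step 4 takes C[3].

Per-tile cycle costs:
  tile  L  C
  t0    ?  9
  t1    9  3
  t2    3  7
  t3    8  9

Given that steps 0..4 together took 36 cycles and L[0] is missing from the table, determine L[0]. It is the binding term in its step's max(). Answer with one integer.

step 0 | dur = L[0]=? = L[0]  (unknown; binding)
step 1 | dur = max(L[1]=9, C[0]=9) = 9
step 2 | dur = max(L[2]=3, C[1]=3) = 3
step 3 | dur = max(L[3]=8, C[2]=7) = 8
step 4 | dur = C[3]=9 = 9
sum of known step durations = 29
dur[0] = total - known = 36 - 29 = 7
L[0] is the binding max in step 0, so L[0] = dur[0] = 7

L[0] = 7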